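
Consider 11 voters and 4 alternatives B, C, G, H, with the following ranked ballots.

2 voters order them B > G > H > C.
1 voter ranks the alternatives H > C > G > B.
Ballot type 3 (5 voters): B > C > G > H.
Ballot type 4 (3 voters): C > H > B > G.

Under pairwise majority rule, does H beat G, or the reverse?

Ballots ranking H above G: 1 + 3 = 4.
Ballots ranking G above H: 11 − 4 = 7.
G wins the head-to-head 7–4.

G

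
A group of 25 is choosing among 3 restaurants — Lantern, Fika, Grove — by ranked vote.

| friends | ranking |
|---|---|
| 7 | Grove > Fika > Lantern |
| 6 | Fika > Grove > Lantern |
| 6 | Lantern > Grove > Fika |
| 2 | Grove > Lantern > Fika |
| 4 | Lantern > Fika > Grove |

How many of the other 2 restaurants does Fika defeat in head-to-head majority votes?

1

Fika against each rival (25 friends):
Fika–Lantern: Fika 13–12.
Fika–Grove: Grove 15–10.
Fika beats Lantern; loses to Grove — 1 pairwise win.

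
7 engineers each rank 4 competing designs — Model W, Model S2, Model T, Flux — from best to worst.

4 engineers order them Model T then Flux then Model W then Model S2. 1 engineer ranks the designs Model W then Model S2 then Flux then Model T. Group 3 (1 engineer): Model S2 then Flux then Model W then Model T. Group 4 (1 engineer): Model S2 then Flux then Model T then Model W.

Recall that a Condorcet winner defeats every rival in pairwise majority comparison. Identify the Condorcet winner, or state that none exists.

Head-to-head results (7 engineers):
Model W vs Model S2: 5 to 2, Model W.
Model W vs Model T: Model T wins 5–2.
Model W–Flux: Flux 6–1.
Model S2 vs Model T: Model S2 is ranked higher on 1+1+1 = 3 ballots, Model T on 4. Model T wins 4–3.
Model S2 vs Flux: Model S2 is ranked higher on 1+1+1 = 3 ballots, Flux on 4. Flux wins 4–3.
Model T vs Flux: 4 to 3, Model T.
Model T beats each of Model W, Model S2, Flux — Model T is the Condorcet winner.

Model T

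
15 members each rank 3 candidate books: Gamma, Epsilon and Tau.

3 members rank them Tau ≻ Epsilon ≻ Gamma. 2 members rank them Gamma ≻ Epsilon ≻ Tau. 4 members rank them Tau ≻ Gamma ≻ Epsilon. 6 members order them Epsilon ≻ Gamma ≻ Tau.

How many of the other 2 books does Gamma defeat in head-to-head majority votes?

Gamma against each rival (15 members):
Gamma vs Epsilon: Epsilon wins 9–6.
Gamma vs Tau: Gamma wins 8–7.
Gamma beats Tau; loses to Epsilon — 1 pairwise win.

1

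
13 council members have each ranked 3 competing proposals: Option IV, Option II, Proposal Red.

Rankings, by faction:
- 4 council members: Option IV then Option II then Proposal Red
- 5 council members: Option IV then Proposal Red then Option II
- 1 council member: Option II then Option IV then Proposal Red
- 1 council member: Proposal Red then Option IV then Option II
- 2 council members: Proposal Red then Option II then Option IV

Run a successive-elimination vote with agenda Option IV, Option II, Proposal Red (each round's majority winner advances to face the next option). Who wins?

Round 1: Option IV vs Option II — 10–3, Option IV advances.
Round 2: Option IV vs Proposal Red — 10–3, Option IV advances.
Option IV survives the agenda.

Option IV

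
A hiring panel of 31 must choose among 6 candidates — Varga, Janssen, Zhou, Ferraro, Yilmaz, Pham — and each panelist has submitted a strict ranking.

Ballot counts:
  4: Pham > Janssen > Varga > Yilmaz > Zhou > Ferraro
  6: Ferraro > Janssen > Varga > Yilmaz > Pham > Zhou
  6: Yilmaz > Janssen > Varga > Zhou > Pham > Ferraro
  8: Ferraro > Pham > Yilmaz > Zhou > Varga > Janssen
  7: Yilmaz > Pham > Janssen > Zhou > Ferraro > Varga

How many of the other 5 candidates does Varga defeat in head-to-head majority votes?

1

Varga against each rival (31 committee members):
Varga vs Janssen: Janssen, 23–8.
Varga vs Zhou: 4+6+6 = 16 for Varga, 15 for Zhou — Varga by 16–15.
Varga vs Ferraro: Ferraro wins 21–10.
Varga vs Yilmaz: Varga is ranked higher on 4+6 = 10 ballots, Yilmaz on 21. Yilmaz wins 21–10.
Varga vs Pham: 6+6 = 12 for Varga, 19 for Pham — Pham by 19–12.
Varga beats Zhou; loses to Janssen, Ferraro, Yilmaz, Pham — 1 pairwise win.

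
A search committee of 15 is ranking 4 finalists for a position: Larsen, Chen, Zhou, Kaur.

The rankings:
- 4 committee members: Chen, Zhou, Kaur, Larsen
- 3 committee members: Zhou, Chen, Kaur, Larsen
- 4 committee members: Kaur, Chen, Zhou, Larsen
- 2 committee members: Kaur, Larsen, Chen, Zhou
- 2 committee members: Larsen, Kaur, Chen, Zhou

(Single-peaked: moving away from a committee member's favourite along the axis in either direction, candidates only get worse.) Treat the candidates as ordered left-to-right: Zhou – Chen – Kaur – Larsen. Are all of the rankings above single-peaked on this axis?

yes

Axis positions: Zhou=1, Chen=2, Kaur=3, Larsen=4.
Group 1 (peak Chen at position 2): ranking walks positions 2-1-3-4, expanding outward from the peak — single-peaked.
Group 2 (peak Zhou at position 1): ranking walks positions 1-2-3-4, expanding outward from the peak — single-peaked.
Group 3 (peak Kaur at position 3): ranking walks positions 3-2-1-4, expanding outward from the peak — single-peaked.
Group 4 (peak Kaur at position 3): ranking walks positions 3-4-2-1, expanding outward from the peak — single-peaked.
Group 5 (peak Larsen at position 4): ranking walks positions 4-3-2-1, expanding outward from the peak — single-peaked.
Every ranking is single-peaked on this axis.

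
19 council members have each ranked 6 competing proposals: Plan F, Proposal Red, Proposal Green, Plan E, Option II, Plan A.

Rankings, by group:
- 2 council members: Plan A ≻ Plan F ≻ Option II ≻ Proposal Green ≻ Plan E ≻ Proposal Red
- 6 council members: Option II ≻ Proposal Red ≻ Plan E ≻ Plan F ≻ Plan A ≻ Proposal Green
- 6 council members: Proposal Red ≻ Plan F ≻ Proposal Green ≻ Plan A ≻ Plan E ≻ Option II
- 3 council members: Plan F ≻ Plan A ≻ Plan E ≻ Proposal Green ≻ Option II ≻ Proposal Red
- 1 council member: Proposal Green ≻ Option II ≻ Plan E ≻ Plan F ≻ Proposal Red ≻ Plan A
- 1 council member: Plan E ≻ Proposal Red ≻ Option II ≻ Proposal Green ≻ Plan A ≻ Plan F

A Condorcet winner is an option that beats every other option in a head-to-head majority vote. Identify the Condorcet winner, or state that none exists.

Check each pair by majority over 19 ballots:
Plan F vs Proposal Red: Proposal Red, 13–6.
Plan F–Proposal Green: Plan F 17–2.
Plan F–Plan E: Plan F 11–8.
Plan F–Option II: Plan F 11–8.
Plan F vs Plan A: Plan F, 16–3.
Proposal Red–Proposal Green: Proposal Red 13–6.
Proposal Red vs Plan E: Proposal Red, 12–7.
Proposal Red vs Option II: Option II wins 12–7.
Proposal Red vs Plan A: Proposal Red, 14–5.
Proposal Green vs Plan E: Plan E, 10–9.
Proposal Green–Option II: Proposal Green 10–9.
Proposal Green vs Plan A: Plan A wins 11–8.
Plan E vs Option II: Plan E, 10–9.
Plan E vs Plan A: Plan A wins 11–8.
Option II–Plan A: Plan A 11–8.
Every option loses at least once (Plan F loses to Proposal Red; Proposal Red loses to Option II; Proposal Green loses to Plan F; Plan E loses to Plan F; Option II loses to Plan F; Plan A loses to Plan F). The majority relation contains the cycle Plan F → Option II → Proposal Red → Plan F, so there is no Condorcet winner.

none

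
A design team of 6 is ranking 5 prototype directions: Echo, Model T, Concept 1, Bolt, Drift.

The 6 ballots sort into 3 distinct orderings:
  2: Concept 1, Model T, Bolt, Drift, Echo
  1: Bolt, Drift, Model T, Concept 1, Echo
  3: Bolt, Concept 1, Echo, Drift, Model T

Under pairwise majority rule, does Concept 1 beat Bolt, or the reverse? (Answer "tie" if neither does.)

Ballots ranking Concept 1 above Bolt: 2.
Ballots ranking Bolt above Concept 1: 6 − 2 = 4.
Bolt wins the head-to-head 4–2.

Bolt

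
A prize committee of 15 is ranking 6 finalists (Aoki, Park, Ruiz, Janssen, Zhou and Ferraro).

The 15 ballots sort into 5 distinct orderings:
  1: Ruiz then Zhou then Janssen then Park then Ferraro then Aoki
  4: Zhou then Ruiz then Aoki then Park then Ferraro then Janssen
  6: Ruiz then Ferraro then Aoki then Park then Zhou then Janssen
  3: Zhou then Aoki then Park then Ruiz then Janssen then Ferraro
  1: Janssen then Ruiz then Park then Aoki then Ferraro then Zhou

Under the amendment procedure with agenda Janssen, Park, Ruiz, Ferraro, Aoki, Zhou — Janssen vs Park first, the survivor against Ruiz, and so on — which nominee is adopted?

Round 1: Janssen vs Park — 2–13, Park advances.
Round 2: Park vs Ruiz — 3–12, Ruiz advances.
Round 3: Ruiz vs Ferraro — 15–0, Ruiz advances.
Round 4: Ruiz vs Aoki — 12–3, Ruiz advances.
Round 5: Ruiz vs Zhou — 8–7, Ruiz advances.
Ruiz survives the agenda.

Ruiz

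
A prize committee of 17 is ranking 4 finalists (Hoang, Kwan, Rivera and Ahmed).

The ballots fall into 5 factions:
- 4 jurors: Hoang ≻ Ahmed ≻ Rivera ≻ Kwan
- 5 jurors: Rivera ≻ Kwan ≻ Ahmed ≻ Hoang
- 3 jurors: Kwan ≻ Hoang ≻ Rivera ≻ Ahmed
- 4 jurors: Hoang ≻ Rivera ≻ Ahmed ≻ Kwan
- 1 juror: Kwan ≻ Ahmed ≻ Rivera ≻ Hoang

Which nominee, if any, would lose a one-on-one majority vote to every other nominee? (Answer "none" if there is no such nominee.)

Ahmed

Head-to-head results (17 jurors):
Hoang vs Kwan: Kwan wins 9–8.
Hoang vs Rivera: 11 to 6, Hoang.
Hoang vs Ahmed: Hoang wins 11–6.
Kwan–Rivera: Rivera 13–4.
Kwan–Ahmed: Kwan 9–8.
Rivera vs Ahmed: 12 to 5, Rivera.
Ahmed loses to every other nominee — it is the Condorcet loser.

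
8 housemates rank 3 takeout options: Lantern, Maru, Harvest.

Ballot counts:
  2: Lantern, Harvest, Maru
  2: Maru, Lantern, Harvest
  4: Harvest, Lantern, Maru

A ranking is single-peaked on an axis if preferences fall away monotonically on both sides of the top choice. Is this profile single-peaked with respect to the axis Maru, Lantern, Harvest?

Axis positions: Maru=1, Lantern=2, Harvest=3.
Cluster 1 (peak Lantern at position 2): ranking walks positions 2-3-1, expanding outward from the peak — single-peaked.
Cluster 2 (peak Maru at position 1): ranking walks positions 1-2-3, expanding outward from the peak — single-peaked.
Cluster 3 (peak Harvest at position 3): ranking walks positions 3-2-1, expanding outward from the peak — single-peaked.
Every ranking is single-peaked on this axis.

yes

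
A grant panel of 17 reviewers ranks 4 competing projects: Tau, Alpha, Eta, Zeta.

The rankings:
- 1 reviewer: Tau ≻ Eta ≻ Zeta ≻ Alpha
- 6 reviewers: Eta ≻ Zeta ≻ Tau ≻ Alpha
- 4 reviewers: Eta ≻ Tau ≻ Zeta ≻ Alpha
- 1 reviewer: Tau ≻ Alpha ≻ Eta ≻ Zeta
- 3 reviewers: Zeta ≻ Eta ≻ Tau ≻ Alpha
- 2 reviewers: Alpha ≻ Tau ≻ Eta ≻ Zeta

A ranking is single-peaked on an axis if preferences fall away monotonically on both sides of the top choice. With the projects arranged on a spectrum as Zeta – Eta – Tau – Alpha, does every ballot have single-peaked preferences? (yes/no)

yes

Axis positions: Zeta=1, Eta=2, Tau=3, Alpha=4.
Type 1 (peak Tau at position 3): ranking walks positions 3-2-1-4, expanding outward from the peak — single-peaked.
Type 2 (peak Eta at position 2): ranking walks positions 2-1-3-4, expanding outward from the peak — single-peaked.
Type 3 (peak Eta at position 2): ranking walks positions 2-3-1-4, expanding outward from the peak — single-peaked.
Type 4 (peak Tau at position 3): ranking walks positions 3-4-2-1, expanding outward from the peak — single-peaked.
Type 5 (peak Zeta at position 1): ranking walks positions 1-2-3-4, expanding outward from the peak — single-peaked.
Type 6 (peak Alpha at position 4): ranking walks positions 4-3-2-1, expanding outward from the peak — single-peaked.
Every ranking is single-peaked on this axis.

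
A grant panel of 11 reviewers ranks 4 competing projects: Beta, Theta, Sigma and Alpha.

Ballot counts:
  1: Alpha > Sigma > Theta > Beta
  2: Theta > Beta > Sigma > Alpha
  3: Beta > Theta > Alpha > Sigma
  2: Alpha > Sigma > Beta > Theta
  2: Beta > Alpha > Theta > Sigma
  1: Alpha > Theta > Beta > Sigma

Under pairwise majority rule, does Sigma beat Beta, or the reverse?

Beta

Ballots ranking Sigma above Beta: 1 + 2 = 3.
Ballots ranking Beta above Sigma: 11 − 3 = 8.
Beta wins the head-to-head 8–3.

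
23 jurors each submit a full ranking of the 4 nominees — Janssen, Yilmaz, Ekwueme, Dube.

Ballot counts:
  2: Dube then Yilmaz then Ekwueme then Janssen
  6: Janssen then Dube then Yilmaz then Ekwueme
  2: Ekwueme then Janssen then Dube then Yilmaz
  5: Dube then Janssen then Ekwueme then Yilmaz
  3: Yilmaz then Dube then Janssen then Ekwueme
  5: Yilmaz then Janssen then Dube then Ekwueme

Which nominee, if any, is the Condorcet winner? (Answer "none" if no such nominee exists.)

Head-to-head results (23 jurors):
Janssen vs Yilmaz: Janssen wins 13–10.
Janssen vs Ekwueme: 19 to 4, Janssen.
Janssen vs Dube: Janssen wins 13–10.
Yilmaz vs Ekwueme: Yilmaz wins 16–7.
Yilmaz vs Dube: 8 to 15, Dube.
Ekwueme vs Dube: Dube wins 21–2.
Janssen wins every pairwise contest, so Janssen is the Condorcet winner.

Janssen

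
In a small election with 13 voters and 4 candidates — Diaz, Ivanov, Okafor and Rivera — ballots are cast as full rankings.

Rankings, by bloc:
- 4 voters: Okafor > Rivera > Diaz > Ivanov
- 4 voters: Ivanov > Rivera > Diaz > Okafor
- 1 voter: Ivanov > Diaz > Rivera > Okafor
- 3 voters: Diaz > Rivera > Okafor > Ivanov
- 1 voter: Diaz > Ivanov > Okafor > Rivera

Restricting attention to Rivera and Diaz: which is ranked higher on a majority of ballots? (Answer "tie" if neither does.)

Rivera

Ballots ranking Rivera above Diaz: 4 + 4 = 8.
Ballots ranking Diaz above Rivera: 13 − 8 = 5.
Rivera wins the head-to-head 8–5.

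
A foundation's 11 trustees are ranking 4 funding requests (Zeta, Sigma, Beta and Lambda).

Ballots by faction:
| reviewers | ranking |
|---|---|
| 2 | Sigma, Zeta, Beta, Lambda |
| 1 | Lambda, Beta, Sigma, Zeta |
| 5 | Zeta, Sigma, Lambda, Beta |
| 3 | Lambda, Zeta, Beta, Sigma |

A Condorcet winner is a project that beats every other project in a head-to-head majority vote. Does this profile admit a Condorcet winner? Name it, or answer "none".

Zeta

Pairwise majorities:
Zeta vs Sigma: Zeta is ranked higher on 5+3 = 8 ballots, Sigma on 3. Zeta wins 8–3.
Zeta vs Beta: 10 to 1, Zeta.
Zeta vs Lambda: Zeta preferred on 2+5 = 7 ballots; Zeta wins 7–4.
Sigma vs Beta: 2+5 = 7 for Sigma, 4 for Beta — Sigma by 7–4.
Sigma vs Lambda: Sigma is ranked higher on 2+5 = 7 ballots, Lambda on 4. Sigma wins 7–4.
Beta vs Lambda: Beta is ranked higher on 2 ballots, Lambda on 9. Lambda wins 9–2.
Zeta defeats every rival head-to-head and is the Condorcet winner.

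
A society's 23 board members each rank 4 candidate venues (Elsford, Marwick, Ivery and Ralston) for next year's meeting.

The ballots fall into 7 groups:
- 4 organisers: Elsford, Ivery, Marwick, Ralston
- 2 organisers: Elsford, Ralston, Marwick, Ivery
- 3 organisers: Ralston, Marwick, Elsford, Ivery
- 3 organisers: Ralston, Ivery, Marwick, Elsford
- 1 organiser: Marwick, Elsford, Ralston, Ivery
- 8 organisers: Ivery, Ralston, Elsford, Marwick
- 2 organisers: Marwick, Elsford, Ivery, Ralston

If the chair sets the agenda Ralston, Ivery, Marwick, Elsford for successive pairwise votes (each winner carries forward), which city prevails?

Round 1: Ralston vs Ivery — 9–14, Ivery advances.
Round 2: Ivery vs Marwick — 15–8, Ivery advances.
Round 3: Ivery vs Elsford — 11–12, Elsford advances.
The agenda winner is Elsford.

Elsford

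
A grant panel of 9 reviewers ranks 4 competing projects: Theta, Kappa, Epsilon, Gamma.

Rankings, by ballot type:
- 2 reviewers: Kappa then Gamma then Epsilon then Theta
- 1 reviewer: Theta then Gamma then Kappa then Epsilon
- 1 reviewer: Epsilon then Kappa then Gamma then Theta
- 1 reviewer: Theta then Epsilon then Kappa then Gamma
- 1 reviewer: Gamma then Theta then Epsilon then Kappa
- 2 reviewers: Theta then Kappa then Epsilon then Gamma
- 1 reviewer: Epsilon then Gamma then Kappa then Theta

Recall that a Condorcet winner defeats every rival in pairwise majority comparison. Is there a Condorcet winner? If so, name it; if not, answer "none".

none

Head-to-head results (9 reviewers):
Theta vs Kappa: 1+1+1+2 = 5 for Theta, 4 for Kappa — Theta by 5–4.
Theta vs Epsilon: Theta preferred on 1+1+1+2 = 5 ballots; Theta wins 5–4.
Theta vs Gamma: 1+1+2 = 4 for Theta, 5 for Gamma — Gamma by 5–4.
Kappa vs Epsilon: 2+1+2 = 5 for Kappa, 4 for Epsilon — Kappa by 5–4.
Kappa vs Gamma: 2+1+1+2 = 6 for Kappa, 3 for Gamma — Kappa by 6–3.
Epsilon vs Gamma: 1+1+2+1 = 5 for Epsilon, 4 for Gamma — Epsilon by 5–4.
Every project loses at least once (Theta loses to Gamma; Kappa loses to Theta; Epsilon loses to Theta; Gamma loses to Kappa). The majority relation contains the cycle Theta → Kappa → Gamma → Theta, so there is no Condorcet winner.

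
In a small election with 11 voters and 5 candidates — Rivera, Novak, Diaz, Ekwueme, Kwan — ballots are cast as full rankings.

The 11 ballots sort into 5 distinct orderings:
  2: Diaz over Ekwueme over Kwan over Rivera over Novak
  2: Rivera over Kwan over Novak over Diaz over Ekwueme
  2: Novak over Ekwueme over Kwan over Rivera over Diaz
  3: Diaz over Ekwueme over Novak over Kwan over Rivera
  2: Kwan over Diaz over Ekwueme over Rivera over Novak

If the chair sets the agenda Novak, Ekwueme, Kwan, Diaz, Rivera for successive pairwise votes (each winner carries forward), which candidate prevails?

Diaz

Round 1: Novak vs Ekwueme — 4–7, Ekwueme advances.
Round 2: Ekwueme vs Kwan — 7–4, Ekwueme advances.
Round 3: Ekwueme vs Diaz — 2–9, Diaz advances.
Round 4: Diaz vs Rivera — 7–4, Diaz advances.
The agenda winner is Diaz.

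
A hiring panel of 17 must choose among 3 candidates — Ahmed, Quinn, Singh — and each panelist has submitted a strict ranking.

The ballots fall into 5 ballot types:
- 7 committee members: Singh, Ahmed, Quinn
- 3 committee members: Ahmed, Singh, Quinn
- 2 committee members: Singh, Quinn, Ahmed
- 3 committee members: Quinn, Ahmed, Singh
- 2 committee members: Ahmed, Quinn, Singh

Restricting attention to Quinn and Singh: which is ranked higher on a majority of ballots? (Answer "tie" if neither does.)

Ballots ranking Quinn above Singh: 3 + 2 = 5.
Ballots ranking Singh above Quinn: 17 − 5 = 12.
Singh wins the head-to-head 12–5.

Singh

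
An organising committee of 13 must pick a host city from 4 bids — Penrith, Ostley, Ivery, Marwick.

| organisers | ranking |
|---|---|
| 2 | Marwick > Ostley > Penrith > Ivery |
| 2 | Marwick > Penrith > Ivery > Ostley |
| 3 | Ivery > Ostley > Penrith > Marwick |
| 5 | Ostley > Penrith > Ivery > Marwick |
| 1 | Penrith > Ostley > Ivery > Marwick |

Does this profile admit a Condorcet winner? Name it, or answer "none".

Head-to-head results (13 organisers):
Penrith vs Ostley: 2+1 = 3 for Penrith, 10 for Ostley — Ostley by 10–3.
Penrith vs Ivery: Penrith, 10–3.
Penrith–Marwick: Penrith 9–4.
Ostley vs Ivery: Ostley wins 8–5.
Ostley vs Marwick: Ostley wins 9–4.
Ivery vs Marwick: 3+5+1 = 9 for Ivery, 4 for Marwick — Ivery by 9–4.
Ostley defeats every rival head-to-head and is the Condorcet winner.

Ostley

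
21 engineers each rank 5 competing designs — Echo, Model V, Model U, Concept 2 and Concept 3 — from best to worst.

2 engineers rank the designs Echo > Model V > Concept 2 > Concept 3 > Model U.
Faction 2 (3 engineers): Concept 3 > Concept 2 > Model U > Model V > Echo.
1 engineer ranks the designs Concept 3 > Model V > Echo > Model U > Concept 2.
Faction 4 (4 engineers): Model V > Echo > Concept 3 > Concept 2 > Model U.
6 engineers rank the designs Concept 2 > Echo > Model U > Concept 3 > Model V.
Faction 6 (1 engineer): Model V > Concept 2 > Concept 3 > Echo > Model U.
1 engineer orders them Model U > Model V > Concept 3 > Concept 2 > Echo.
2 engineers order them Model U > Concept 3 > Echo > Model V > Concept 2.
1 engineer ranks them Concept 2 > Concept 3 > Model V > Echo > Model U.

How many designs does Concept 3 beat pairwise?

3

Concept 3 against each rival (21 engineers):
Concept 3 vs Echo: Echo, 12–9.
Concept 3 vs Model V: Concept 3 is ranked higher on 3+1+6+2+1 = 13 ballots, Model V on 8. Concept 3 wins 13–8.
Concept 3 vs Model U: Concept 3, 12–9.
Concept 3 vs Concept 2: Concept 3 preferred on 3+1+4+1+2 = 11 ballots; Concept 3 wins 11–10.
Concept 3 beats Model V, Model U, Concept 2; loses to Echo — 3 pairwise wins.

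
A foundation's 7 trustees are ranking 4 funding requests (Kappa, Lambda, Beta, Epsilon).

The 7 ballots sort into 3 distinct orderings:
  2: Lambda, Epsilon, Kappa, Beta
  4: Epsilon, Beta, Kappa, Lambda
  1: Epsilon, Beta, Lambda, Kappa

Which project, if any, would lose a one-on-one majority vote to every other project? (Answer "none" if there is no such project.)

Lambda

Pairwise majorities:
Kappa vs Lambda: Kappa wins 4–3.
Kappa vs Beta: Kappa preferred on 2 ballots; Beta wins 5–2.
Kappa vs Epsilon: 0 to 7, Epsilon.
Lambda vs Beta: 2 for Lambda, 5 for Beta — Beta by 5–2.
Lambda–Epsilon: Epsilon 5–2.
Beta vs Epsilon: Epsilon, 7–0.
Lambda is beaten in every head-to-head and is the Condorcet loser.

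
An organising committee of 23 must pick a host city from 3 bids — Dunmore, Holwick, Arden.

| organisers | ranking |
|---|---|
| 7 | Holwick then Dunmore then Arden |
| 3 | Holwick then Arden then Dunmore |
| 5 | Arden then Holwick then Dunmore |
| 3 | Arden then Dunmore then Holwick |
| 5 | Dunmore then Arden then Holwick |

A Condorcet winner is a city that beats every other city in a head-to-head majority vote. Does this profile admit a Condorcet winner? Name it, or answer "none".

Head-to-head results (23 organisers):
Dunmore vs Holwick: 8 to 15, Holwick.
Dunmore vs Arden: Dunmore is ranked higher on 7+5 = 12 ballots, Arden on 11. Dunmore wins 12–11.
Holwick vs Arden: Holwick preferred on 7+3 = 10 ballots; Arden wins 13–10.
Each city drops at least one matchup (Dunmore loses to Holwick; Holwick loses to Arden; Arden loses to Dunmore); the cycle Dunmore → Arden → Holwick → Dunmore rules out a Condorcet winner.

none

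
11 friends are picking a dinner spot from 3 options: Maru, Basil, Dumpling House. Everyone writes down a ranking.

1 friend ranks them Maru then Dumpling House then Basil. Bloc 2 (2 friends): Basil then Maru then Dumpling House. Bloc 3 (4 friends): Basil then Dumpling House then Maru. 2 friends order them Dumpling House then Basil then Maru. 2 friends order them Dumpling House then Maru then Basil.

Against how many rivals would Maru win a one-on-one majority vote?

0

Maru against each rival (11 friends):
Maru vs Basil: 3 to 8, Basil.
Maru vs Dumpling House: 1+2 = 3 for Maru, 8 for Dumpling House — Dumpling House by 8–3.
Maru beats no one; loses to Basil, Dumpling House — 0 pairwise wins.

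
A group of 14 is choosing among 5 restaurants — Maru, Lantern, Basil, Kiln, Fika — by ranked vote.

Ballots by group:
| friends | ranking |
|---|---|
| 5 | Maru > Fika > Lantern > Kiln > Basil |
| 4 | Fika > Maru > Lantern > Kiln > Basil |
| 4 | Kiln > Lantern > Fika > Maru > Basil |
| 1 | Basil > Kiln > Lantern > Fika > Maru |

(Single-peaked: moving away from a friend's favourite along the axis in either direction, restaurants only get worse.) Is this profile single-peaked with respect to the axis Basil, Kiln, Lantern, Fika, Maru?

yes

Axis positions: Basil=1, Kiln=2, Lantern=3, Fika=4, Maru=5.
Group 1 (peak Maru at position 5): ranking walks positions 5-4-3-2-1, expanding outward from the peak — single-peaked.
Group 2 (peak Fika at position 4): ranking walks positions 4-5-3-2-1, expanding outward from the peak — single-peaked.
Group 3 (peak Kiln at position 2): ranking walks positions 2-3-4-5-1, expanding outward from the peak — single-peaked.
Group 4 (peak Basil at position 1): ranking walks positions 1-2-3-4-5, expanding outward from the peak — single-peaked.
Every ranking is single-peaked on this axis.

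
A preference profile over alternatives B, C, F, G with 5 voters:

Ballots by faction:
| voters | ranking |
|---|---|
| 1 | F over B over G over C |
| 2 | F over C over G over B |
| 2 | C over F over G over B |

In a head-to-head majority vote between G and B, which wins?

Ballots ranking G above B: 2 + 2 = 4.
Ballots ranking B above G: 5 − 4 = 1.
G wins the head-to-head 4–1.

G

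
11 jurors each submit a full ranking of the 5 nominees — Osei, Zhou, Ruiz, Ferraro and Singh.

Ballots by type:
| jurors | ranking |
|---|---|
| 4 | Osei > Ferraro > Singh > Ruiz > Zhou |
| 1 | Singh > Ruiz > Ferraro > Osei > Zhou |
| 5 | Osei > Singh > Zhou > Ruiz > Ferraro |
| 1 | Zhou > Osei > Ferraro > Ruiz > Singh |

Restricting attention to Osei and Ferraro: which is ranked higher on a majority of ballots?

Ballots ranking Osei above Ferraro: 4 + 5 + 1 = 10.
Ballots ranking Ferraro above Osei: 11 − 10 = 1.
Osei wins the head-to-head 10–1.

Osei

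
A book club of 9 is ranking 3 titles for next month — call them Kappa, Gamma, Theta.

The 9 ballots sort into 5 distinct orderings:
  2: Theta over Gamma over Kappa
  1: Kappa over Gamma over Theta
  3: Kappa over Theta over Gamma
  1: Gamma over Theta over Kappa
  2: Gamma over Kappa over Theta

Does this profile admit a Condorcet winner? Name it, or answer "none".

Head-to-head results (9 members):
Kappa vs Gamma: Kappa is ranked higher on 1+3 = 4 ballots, Gamma on 5. Gamma wins 5–4.
Kappa vs Theta: Kappa, 6–3.
Gamma vs Theta: Theta, 5–4.
Every book loses at least once (Kappa loses to Gamma; Gamma loses to Theta; Theta loses to Kappa). The majority relation contains the cycle Kappa → Theta → Gamma → Kappa, so there is no Condorcet winner.

none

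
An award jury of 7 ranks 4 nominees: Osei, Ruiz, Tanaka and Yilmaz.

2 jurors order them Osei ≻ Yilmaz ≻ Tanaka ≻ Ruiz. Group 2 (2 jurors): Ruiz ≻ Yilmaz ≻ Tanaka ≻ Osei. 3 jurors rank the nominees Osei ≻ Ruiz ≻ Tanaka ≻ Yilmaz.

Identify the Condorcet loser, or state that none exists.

Pairwise majorities:
Osei vs Ruiz: Osei, 5–2.
Osei vs Tanaka: Osei wins 5–2.
Osei vs Yilmaz: Osei wins 5–2.
Ruiz vs Tanaka: Ruiz, 5–2.
Ruiz vs Yilmaz: Ruiz is ranked higher on 2+3 = 5 ballots, Yilmaz on 2. Ruiz wins 5–2.
Tanaka vs Yilmaz: Yilmaz, 4–3.
Tanaka loses to every other nominee — it is the Condorcet loser.

Tanaka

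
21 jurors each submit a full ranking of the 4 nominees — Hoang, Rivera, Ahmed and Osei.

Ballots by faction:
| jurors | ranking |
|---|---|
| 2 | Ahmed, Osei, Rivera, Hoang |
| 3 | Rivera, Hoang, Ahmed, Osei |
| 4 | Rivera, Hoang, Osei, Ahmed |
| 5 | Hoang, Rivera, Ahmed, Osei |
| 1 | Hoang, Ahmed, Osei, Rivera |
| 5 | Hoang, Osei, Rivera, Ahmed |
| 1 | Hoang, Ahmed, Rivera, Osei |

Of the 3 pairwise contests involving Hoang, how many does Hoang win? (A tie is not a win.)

Hoang against each rival (21 jurors):
Hoang vs Rivera: Hoang wins 12–9.
Hoang vs Ahmed: Hoang wins 19–2.
Hoang–Osei: Hoang 19–2.
Hoang beats Rivera, Ahmed, Osei — 3 pairwise wins.

3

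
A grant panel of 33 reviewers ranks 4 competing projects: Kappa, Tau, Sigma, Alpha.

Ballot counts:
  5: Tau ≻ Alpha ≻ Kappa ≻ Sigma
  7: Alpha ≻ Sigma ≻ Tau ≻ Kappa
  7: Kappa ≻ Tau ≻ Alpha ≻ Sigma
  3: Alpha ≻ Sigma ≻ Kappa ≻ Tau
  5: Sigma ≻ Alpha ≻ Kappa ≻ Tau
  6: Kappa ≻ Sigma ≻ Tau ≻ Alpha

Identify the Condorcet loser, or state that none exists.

none

Head-to-head results (33 reviewers):
Kappa vs Tau: Kappa is ranked higher on 7+3+5+6 = 21 ballots, Tau on 12. Kappa wins 21–12.
Kappa vs Sigma: Kappa is ranked higher on 5+7+6 = 18 ballots, Sigma on 15. Kappa wins 18–15.
Kappa–Alpha: Alpha 20–13.
Tau–Sigma: Sigma 21–12.
Tau vs Alpha: Tau wins 18–15.
Sigma vs Alpha: Alpha, 22–11.
Each project has at least one pairwise win (Kappa beats Tau; Tau beats Alpha; Sigma beats Tau; Alpha beats Kappa) — no Condorcet loser.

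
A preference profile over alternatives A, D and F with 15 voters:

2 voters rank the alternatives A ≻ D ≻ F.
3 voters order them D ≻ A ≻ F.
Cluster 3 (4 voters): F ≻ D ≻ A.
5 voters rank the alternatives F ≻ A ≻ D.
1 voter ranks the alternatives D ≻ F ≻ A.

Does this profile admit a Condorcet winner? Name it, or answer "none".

F

Pairwise majorities:
A vs D: A preferred on 2+5 = 7 ballots; D wins 8–7.
A vs F: A is ranked higher on 2+3 = 5 ballots, F on 10. F wins 10–5.
D vs F: D preferred on 2+3+1 = 6 ballots; F wins 9–6.
Only F has no losses; F is the Condorcet winner.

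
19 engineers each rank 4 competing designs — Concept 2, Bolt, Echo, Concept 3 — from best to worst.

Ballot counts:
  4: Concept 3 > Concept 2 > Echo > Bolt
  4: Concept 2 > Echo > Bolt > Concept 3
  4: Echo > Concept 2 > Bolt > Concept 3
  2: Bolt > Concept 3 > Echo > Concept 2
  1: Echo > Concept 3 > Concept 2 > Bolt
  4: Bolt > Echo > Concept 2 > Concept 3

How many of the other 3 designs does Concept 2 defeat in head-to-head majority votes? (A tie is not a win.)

Concept 2 against each rival (19 engineers):
Concept 2 vs Bolt: 13 to 6, Concept 2.
Concept 2 vs Echo: 4+4 = 8 for Concept 2, 11 for Echo — Echo by 11–8.
Concept 2 vs Concept 3: Concept 2 wins 12–7.
Concept 2 beats Bolt, Concept 3; loses to Echo — 2 pairwise wins.

2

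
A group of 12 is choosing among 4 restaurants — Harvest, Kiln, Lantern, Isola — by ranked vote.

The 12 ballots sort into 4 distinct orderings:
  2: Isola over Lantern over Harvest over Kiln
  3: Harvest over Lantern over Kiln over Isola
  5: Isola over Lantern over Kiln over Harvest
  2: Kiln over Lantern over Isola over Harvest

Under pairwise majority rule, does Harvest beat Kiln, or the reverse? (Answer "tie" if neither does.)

Ballots ranking Harvest above Kiln: 2 + 3 = 5.
Ballots ranking Kiln above Harvest: 12 − 5 = 7.
Kiln wins the head-to-head 7–5.

Kiln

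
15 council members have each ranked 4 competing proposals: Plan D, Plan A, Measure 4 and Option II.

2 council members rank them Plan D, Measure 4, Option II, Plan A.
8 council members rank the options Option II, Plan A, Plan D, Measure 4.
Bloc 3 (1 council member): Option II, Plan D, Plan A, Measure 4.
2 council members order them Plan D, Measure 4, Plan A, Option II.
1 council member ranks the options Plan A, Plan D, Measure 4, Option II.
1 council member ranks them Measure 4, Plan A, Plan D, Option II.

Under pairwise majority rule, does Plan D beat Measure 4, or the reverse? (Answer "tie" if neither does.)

Plan D

Ballots ranking Plan D above Measure 4: 2 + 8 + 1 + 2 + 1 = 14.
Ballots ranking Measure 4 above Plan D: 15 − 14 = 1.
Plan D wins the head-to-head 14–1.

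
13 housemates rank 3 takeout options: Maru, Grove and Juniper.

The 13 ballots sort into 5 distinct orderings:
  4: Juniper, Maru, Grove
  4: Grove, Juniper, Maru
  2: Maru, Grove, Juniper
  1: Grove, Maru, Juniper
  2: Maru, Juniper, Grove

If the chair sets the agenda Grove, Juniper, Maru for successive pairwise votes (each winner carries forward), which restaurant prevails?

Maru

Round 1: Grove vs Juniper — 7–6, Grove advances.
Round 2: Grove vs Maru — 5–8, Maru advances.
Maru survives the agenda.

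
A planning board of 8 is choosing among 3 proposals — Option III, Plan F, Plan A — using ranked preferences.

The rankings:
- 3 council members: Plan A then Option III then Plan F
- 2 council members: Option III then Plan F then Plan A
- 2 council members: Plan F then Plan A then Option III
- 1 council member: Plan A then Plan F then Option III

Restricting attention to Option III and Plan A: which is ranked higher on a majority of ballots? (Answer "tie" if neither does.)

Ballots ranking Option III above Plan A: 2.
Ballots ranking Plan A above Option III: 8 − 2 = 6.
Plan A wins the head-to-head 6–2.

Plan A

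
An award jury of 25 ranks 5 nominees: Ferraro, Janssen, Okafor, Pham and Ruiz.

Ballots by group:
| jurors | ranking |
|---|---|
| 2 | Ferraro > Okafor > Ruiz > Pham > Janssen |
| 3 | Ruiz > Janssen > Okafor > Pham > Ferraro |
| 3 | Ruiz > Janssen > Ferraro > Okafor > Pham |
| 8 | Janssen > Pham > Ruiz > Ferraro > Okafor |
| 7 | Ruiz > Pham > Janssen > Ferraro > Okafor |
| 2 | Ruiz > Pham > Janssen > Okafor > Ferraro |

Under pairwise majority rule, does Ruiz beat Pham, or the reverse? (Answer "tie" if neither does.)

Ballots ranking Ruiz above Pham: 2 + 3 + 3 + 7 + 2 = 17.
Ballots ranking Pham above Ruiz: 25 − 17 = 8.
Ruiz wins the head-to-head 17–8.

Ruiz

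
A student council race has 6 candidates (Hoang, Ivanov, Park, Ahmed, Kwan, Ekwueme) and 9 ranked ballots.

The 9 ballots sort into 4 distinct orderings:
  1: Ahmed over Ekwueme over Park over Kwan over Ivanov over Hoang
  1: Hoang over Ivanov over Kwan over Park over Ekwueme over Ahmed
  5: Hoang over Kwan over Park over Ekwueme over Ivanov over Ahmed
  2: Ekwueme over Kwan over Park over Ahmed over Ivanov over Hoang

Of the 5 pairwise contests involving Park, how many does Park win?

3

Park against each rival (9 voters):
Park vs Hoang: Hoang wins 6–3.
Park–Ivanov: Park 8–1.
Park vs Ahmed: Park wins 8–1.
Park vs Kwan: 1 for Park, 8 for Kwan — Kwan by 8–1.
Park vs Ekwueme: 6 to 3, Park.
Park beats Ivanov, Ahmed, Ekwueme; loses to Hoang, Kwan — 3 pairwise wins.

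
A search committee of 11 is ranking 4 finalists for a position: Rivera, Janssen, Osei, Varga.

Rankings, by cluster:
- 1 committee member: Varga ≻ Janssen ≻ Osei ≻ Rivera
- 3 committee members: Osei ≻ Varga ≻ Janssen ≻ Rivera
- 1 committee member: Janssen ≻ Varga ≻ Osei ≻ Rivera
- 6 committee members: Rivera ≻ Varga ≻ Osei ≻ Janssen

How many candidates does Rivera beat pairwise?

Rivera against each rival (11 committee members):
Rivera vs Janssen: 6 to 5, Rivera.
Rivera vs Osei: Rivera preferred on 6 ballots; Rivera wins 6–5.
Rivera–Varga: Rivera 6–5.
Rivera beats Janssen, Osei, Varga — 3 pairwise wins.

3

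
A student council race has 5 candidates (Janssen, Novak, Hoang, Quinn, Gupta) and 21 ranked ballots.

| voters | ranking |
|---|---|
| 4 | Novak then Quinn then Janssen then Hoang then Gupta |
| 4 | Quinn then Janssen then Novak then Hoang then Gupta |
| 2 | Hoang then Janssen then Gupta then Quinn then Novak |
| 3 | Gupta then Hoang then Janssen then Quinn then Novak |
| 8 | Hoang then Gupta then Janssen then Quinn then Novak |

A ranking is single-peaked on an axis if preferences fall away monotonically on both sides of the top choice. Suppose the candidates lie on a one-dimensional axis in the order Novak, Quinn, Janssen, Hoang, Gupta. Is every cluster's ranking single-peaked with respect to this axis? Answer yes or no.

Axis positions: Novak=1, Quinn=2, Janssen=3, Hoang=4, Gupta=5.
Cluster 1 (peak Novak at position 1): ranking walks positions 1-2-3-4-5, expanding outward from the peak — single-peaked.
Cluster 2 (peak Quinn at position 2): ranking walks positions 2-3-1-4-5, expanding outward from the peak — single-peaked.
Cluster 3 (peak Hoang at position 4): ranking walks positions 4-3-5-2-1, expanding outward from the peak — single-peaked.
Cluster 4 (peak Gupta at position 5): ranking walks positions 5-4-3-2-1, expanding outward from the peak — single-peaked.
Cluster 5 (peak Hoang at position 4): ranking walks positions 4-5-3-2-1, expanding outward from the peak — single-peaked.
Every ranking is single-peaked on this axis.

yes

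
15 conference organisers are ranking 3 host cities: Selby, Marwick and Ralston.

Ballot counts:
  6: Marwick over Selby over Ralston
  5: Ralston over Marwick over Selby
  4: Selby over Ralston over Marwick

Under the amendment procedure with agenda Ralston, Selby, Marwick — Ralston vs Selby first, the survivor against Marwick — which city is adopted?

Round 1: Ralston vs Selby — 5–10, Selby advances.
Round 2: Selby vs Marwick — 4–11, Marwick advances.
The agenda winner is Marwick.

Marwick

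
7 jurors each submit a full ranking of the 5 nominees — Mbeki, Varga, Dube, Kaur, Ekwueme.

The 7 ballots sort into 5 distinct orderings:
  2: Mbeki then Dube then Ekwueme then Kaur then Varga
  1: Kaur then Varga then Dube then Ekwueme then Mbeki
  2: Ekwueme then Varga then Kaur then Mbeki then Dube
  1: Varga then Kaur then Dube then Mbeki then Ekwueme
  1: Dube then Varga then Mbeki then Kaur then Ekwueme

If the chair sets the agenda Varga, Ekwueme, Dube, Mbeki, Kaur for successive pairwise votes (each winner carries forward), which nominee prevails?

Kaur

Round 1: Varga vs Ekwueme — 3–4, Ekwueme advances.
Round 2: Ekwueme vs Dube — 2–5, Dube advances.
Round 3: Dube vs Mbeki — 3–4, Mbeki advances.
Round 4: Mbeki vs Kaur — 3–4, Kaur advances.
Kaur survives the agenda.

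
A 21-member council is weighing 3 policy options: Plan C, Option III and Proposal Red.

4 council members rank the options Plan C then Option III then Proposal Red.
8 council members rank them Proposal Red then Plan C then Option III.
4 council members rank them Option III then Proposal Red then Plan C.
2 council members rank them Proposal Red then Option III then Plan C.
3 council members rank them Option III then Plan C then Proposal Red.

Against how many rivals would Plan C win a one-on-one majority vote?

1

Plan C against each rival (21 council members):
Plan C vs Option III: Plan C wins 12–9.
Plan C vs Proposal Red: 4+3 = 7 for Plan C, 14 for Proposal Red — Proposal Red by 14–7.
Plan C beats Option III; loses to Proposal Red — 1 pairwise win.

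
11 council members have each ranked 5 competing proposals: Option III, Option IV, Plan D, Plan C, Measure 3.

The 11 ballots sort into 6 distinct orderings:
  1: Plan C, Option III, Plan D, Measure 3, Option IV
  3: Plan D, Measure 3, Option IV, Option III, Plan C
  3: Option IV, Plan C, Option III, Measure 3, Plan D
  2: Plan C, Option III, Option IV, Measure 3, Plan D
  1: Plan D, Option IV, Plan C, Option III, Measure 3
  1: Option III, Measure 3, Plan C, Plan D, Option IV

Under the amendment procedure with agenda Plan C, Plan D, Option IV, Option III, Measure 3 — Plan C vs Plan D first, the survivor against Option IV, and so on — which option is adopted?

Option IV

Round 1: Plan C vs Plan D — 7–4, Plan C advances.
Round 2: Plan C vs Option IV — 4–7, Option IV advances.
Round 3: Option IV vs Option III — 7–4, Option IV advances.
Round 4: Option IV vs Measure 3 — 6–5, Option IV advances.
Option IV survives the agenda.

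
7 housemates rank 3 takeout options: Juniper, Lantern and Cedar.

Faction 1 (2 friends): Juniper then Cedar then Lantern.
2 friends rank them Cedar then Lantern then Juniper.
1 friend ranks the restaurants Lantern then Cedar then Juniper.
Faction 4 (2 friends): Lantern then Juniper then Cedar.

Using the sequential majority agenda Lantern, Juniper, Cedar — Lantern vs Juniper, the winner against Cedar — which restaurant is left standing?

Round 1: Lantern vs Juniper — 5–2, Lantern advances.
Round 2: Lantern vs Cedar — 3–4, Cedar advances.
The agenda winner is Cedar.

Cedar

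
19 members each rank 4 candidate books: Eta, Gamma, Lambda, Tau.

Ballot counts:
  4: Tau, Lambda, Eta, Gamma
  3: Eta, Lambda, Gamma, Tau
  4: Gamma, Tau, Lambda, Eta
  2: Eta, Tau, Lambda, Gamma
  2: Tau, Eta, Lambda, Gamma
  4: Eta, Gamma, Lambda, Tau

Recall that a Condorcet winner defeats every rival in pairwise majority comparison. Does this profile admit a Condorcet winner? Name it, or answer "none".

Check each pair by majority over 19 ballots:
Eta vs Gamma: Eta, 15–4.
Eta vs Lambda: Eta preferred on 3+2+2+4 = 11 ballots; Eta wins 11–8.
Eta vs Tau: 3+2+4 = 9 for Eta, 10 for Tau — Tau by 10–9.
Gamma vs Lambda: 4+4 = 8 for Gamma, 11 for Lambda — Lambda by 11–8.
Gamma vs Tau: 11 to 8, Gamma.
Lambda vs Tau: Tau wins 12–7.
Every book loses at least once (Eta loses to Tau; Gamma loses to Eta; Lambda loses to Eta; Tau loses to Gamma). The majority relation contains the cycle Eta → Gamma → Tau → Eta, so there is no Condorcet winner.

none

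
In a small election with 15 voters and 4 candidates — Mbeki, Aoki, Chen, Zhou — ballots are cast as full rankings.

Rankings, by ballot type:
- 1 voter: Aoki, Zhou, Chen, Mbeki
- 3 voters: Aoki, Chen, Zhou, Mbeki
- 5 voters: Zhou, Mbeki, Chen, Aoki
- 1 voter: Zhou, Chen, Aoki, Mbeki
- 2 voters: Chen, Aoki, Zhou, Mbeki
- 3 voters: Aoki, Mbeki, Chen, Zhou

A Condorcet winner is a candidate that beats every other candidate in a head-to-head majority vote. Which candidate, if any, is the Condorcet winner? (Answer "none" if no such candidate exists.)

Head-to-head results (15 voters):
Mbeki vs Aoki: Aoki, 10–5.
Mbeki–Chen: Mbeki 8–7.
Mbeki vs Zhou: 3 for Mbeki, 12 for Zhou — Zhou by 12–3.
Aoki–Chen: Chen 8–7.
Aoki vs Zhou: Aoki preferred on 1+3+2+3 = 9 ballots; Aoki wins 9–6.
Chen vs Zhou: Chen wins 8–7.
Every candidate loses at least once (Mbeki loses to Aoki; Aoki loses to Chen; Chen loses to Mbeki; Zhou loses to Aoki). The majority relation contains the cycle Mbeki beats Chen beats Aoki beats Mbeki, so there is no Condorcet winner.

none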